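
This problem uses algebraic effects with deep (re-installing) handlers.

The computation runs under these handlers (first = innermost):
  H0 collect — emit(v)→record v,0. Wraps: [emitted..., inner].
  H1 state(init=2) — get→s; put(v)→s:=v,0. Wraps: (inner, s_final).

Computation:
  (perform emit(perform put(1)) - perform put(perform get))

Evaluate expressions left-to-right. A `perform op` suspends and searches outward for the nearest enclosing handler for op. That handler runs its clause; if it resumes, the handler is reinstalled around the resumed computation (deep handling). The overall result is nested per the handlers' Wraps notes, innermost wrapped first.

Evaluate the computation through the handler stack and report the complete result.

Step-by-step:
put(1) @ H1 ⇒ s:=1
emit(0) @ H0 ⇒ out+=0
get @ H1 ⇒ 1
put(1) @ H1 ⇒ s:=1
H0 returns [0, 0]
H1 returns ([0, 0], 1)
= ([0, 0], 1)

Answer: ([0, 0], 1)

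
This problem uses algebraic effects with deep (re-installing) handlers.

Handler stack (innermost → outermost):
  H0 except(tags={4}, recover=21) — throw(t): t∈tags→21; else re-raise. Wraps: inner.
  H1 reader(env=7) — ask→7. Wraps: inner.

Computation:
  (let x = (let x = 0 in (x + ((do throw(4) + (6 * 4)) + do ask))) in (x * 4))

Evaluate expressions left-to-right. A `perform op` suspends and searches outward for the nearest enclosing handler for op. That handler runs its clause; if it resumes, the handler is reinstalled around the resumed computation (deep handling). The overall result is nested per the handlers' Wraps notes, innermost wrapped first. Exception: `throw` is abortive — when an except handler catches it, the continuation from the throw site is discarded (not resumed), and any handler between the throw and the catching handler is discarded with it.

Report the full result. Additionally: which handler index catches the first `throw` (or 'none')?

Answer: 21 ; first throw caught by: H0

Step-by-step:
throw(4) @ H0 caught ⇒ 21
H1 returns 21
= 21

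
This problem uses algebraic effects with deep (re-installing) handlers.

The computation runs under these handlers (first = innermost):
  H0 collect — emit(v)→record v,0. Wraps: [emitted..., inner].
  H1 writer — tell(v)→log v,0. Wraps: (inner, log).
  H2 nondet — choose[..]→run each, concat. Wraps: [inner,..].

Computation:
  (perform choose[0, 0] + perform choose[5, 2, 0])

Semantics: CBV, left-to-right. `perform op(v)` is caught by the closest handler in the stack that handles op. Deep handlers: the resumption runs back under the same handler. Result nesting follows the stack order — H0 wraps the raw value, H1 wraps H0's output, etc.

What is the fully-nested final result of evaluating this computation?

Step-by-step:
choose[0, 0] @ H2
  branch[0] choose=0:
    choose[5, 2, 0] @ H2
      branch[0] choose=5:
        H0 returns [5]
        H1 returns ([5], ())
        H2 returns [([5], ())]
      branch[1] choose=2:
        H0 returns [2]
        H1 returns ([2], ())
        H2 returns [([2], ())]
      branch[2] choose=0:
        H0 returns [0]
        H1 returns ([0], ())
        H2 returns [([0], ())]
  branch[1] choose=0:
    choose[5, 2, 0] @ H2
      branch[0] choose=5:
        H0 returns [5]
        H1 returns ([5], ())
        H2 returns [([5], ())]
      branch[1] choose=2:
        H0 returns [2]
        H1 returns ([2], ())
        H2 returns [([2], ())]
      branch[2] choose=0:
        H0 returns [0]
        H1 returns ([0], ())
        H2 returns [([0], ())]
= [([5], ()), ([2], ()), ([0], ()), ([5], ()), ([2], ()), ([0], ())]

Answer: [([5], ()), ([2], ()), ([0], ()), ([5], ()), ([2], ()), ([0], ())]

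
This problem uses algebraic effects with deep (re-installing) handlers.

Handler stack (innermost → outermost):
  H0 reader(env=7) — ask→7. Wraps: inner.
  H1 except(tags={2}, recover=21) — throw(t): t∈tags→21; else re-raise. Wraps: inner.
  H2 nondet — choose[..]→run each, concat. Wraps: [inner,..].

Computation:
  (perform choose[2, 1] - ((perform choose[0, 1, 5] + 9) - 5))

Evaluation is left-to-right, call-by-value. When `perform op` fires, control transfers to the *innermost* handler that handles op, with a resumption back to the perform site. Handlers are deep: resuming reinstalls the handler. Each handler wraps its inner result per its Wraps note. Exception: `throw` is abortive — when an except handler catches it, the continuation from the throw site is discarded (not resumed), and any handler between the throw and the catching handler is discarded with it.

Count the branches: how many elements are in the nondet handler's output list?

Evaluation trace:
choose[2, 1] @ H2
  branch[0] choose=2:
    choose[0, 1, 5] @ H2
      branch[0] choose=0:
        H0 returns -2
        H1 returns -2
        H2 returns [-2]
      branch[1] choose=1:
        H0 returns -3
        H1 returns -3
        H2 returns [-3]
      branch[2] choose=5:
        H0 returns -7
        H1 returns -7
        H2 returns [-7]
  branch[1] choose=1:
    choose[0, 1, 5] @ H2
      branch[0] choose=0:
        H0 returns -3
        H1 returns -3
        H2 returns [-3]
      branch[1] choose=1:
        H0 returns -4
        H1 returns -4
        H2 returns [-4]
      branch[2] choose=5:
        H0 returns -8
        H1 returns -8
        H2 returns [-8]
= [-2, -3, -7, -3, -4, -8]

Answer: 6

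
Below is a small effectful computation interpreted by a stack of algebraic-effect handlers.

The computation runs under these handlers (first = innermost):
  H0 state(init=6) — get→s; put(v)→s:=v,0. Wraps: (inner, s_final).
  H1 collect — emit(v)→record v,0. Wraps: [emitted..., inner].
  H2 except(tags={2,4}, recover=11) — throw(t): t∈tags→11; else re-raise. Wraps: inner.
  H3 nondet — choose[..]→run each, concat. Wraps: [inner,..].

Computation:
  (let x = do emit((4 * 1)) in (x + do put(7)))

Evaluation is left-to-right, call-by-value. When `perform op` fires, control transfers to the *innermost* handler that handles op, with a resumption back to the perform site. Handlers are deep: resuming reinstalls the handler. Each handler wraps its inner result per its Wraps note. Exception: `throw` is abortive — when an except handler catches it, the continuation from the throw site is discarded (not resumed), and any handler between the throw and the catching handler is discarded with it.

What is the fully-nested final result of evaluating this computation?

Working:
emit(4) @ H1 ⇒ out+=4
put(7) @ H0 ⇒ s:=7
H0 returns (0, 7)
H1 returns [4, (0, 7)]
H2 returns [4, (0, 7)]
H3 returns [[4, (0, 7)]]
= [[4, (0, 7)]]

Answer: [[4, (0, 7)]]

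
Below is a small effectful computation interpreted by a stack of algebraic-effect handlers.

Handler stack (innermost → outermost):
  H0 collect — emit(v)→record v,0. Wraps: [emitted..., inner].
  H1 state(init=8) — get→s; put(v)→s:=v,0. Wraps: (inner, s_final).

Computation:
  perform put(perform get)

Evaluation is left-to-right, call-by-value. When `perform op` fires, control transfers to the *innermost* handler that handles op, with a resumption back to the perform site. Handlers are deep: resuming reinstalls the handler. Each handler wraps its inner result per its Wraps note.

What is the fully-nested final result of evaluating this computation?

Answer: ([0], 8)

Evaluation trace:
get @ H1 ⇒ 8
put(8) @ H1 ⇒ s:=8
H0 returns [0]
H1 returns ([0], 8)
= ([0], 8)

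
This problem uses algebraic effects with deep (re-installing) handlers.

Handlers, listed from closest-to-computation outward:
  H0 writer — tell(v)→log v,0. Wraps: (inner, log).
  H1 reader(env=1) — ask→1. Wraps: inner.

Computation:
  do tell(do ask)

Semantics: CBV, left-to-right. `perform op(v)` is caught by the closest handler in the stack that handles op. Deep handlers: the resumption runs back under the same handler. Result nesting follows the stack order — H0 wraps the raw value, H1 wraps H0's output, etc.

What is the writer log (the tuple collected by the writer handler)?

Answer: (1)

Step-by-step:
ask @ H1 ⇒ 1
tell(1) @ H0 ⇒ log+=1
H0 returns (0, (1))
H1 returns (0, (1))
= (0, (1))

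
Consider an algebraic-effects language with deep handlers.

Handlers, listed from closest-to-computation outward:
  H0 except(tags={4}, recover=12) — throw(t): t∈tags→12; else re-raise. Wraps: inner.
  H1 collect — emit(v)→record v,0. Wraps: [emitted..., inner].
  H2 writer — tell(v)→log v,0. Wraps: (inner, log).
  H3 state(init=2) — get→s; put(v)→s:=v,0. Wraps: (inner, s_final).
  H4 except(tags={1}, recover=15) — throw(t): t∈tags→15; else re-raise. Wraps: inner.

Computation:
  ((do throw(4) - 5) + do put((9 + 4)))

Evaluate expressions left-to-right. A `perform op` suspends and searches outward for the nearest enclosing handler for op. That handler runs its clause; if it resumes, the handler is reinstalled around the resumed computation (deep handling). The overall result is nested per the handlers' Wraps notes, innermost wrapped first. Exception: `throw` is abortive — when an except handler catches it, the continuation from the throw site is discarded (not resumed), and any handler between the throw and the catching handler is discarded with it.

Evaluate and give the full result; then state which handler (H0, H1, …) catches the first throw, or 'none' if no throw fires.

Answer: (([12], ()), 2) ; first throw caught by: H0

Evaluation trace:
throw(4) @ H0 caught ⇒ 12
H1 returns [12]
H2 returns ([12], ())
H3 returns (([12], ()), 2)
H4 returns (([12], ()), 2)
= (([12], ()), 2)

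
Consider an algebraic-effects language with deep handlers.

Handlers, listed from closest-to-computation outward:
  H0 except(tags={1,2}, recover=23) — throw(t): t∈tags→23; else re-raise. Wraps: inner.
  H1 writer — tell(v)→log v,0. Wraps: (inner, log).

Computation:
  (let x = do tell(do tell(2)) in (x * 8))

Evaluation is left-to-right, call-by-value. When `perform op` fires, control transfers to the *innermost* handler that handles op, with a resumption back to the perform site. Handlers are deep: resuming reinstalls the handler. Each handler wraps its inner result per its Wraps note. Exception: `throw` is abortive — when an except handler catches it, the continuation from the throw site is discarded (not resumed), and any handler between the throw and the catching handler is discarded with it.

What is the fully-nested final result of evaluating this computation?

Answer: (0, (2, 0))

Evaluation trace:
tell(2) @ H1 ⇒ log+=2
tell(0) @ H1 ⇒ log+=0
H0 returns 0
H1 returns (0, (2, 0))
= (0, (2, 0))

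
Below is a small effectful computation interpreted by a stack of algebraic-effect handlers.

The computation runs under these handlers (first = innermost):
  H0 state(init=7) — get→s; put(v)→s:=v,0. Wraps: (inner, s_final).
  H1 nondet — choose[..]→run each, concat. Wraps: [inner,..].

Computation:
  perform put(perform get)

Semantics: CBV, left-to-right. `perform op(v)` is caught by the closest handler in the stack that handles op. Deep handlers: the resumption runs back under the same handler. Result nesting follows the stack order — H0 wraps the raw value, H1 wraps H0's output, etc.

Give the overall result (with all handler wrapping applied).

Answer: [(0, 7)]

Step-by-step:
get @ H0 ⇒ 7
put(7) @ H0 ⇒ s:=7
H0 returns (0, 7)
H1 returns [(0, 7)]
= [(0, 7)]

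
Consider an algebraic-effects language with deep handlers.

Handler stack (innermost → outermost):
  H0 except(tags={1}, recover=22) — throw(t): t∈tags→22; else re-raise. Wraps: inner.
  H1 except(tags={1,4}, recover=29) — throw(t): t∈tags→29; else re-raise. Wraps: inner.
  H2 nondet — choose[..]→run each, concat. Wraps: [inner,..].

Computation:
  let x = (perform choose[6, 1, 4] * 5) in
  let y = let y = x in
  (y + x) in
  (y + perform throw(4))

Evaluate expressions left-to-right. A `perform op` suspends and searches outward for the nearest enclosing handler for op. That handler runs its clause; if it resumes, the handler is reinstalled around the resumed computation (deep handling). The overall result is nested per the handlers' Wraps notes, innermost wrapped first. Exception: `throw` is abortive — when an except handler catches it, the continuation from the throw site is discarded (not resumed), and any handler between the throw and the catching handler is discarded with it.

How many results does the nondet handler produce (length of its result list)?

Evaluation trace:
choose[6, 1, 4] @ H2
  branch[0] choose=6:
    throw(4) @ H0 re-raised
    throw(4) @ H1 caught ⇒ 29
    H2 returns [29]
  branch[1] choose=1:
    throw(4) @ H0 re-raised
    throw(4) @ H1 caught ⇒ 29
    H2 returns [29]
  branch[2] choose=4:
    throw(4) @ H0 re-raised
    throw(4) @ H1 caught ⇒ 29
    H2 returns [29]
= [29, 29, 29]

Answer: 3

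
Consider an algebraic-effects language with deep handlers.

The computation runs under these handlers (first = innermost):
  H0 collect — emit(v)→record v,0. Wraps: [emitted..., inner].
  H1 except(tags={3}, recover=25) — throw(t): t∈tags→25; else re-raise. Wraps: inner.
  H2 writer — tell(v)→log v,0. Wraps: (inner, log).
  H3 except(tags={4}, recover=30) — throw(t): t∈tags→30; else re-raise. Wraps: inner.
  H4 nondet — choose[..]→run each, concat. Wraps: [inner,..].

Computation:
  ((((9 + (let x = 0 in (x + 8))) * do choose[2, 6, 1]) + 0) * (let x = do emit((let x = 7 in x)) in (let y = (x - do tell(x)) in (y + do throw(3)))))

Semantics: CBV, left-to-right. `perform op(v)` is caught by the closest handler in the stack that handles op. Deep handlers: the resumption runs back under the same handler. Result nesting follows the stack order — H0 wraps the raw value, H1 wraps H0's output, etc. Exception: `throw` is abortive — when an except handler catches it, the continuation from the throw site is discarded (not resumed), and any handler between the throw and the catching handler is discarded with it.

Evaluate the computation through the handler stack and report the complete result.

Evaluation trace:
choose[2, 6, 1] @ H4
  branch[0] choose=2:
    emit(7) @ H0 ⇒ out+=7
    tell(0) @ H2 ⇒ log+=0
    throw(3) @ H1 caught ⇒ 25
    H2 returns (25, (0))
    H3 returns (25, (0))
    H4 returns [(25, (0))]
  branch[1] choose=6:
    emit(7) @ H0 ⇒ out+=7
    tell(0) @ H2 ⇒ log+=0
    throw(3) @ H1 caught ⇒ 25
    H2 returns (25, (0))
    H3 returns (25, (0))
    H4 returns [(25, (0))]
  branch[2] choose=1:
    emit(7) @ H0 ⇒ out+=7
    tell(0) @ H2 ⇒ log+=0
    throw(3) @ H1 caught ⇒ 25
    H2 returns (25, (0))
    H3 returns (25, (0))
    H4 returns [(25, (0))]
= [(25, (0)), (25, (0)), (25, (0))]

Answer: [(25, (0)), (25, (0)), (25, (0))]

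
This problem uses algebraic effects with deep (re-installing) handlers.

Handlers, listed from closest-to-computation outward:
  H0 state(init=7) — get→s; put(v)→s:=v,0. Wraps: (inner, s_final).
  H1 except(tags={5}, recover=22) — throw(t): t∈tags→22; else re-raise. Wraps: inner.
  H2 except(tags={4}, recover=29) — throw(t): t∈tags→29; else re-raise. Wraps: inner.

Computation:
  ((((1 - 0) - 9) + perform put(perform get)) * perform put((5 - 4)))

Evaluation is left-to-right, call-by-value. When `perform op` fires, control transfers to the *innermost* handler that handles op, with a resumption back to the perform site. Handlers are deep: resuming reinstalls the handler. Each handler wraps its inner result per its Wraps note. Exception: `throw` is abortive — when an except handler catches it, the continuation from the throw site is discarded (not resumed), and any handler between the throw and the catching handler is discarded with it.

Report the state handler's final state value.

Working:
get @ H0 ⇒ 7
put(7) @ H0 ⇒ s:=7
put(1) @ H0 ⇒ s:=1
H0 returns (0, 1)
H1 returns (0, 1)
H2 returns (0, 1)
= (0, 1)

Answer: 1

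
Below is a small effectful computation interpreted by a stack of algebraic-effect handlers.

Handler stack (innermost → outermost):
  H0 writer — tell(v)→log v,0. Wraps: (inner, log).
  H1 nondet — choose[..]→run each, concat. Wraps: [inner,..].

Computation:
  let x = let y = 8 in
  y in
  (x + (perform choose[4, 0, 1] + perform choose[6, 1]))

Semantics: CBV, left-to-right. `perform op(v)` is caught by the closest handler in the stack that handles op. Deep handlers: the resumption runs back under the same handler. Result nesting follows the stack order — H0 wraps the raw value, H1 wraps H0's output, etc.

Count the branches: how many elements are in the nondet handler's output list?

Answer: 6

Evaluation trace:
choose[4, 0, 1] @ H1
  branch[0] choose=4:
    choose[6, 1] @ H1
      branch[0] choose=6:
        H0 returns (18, ())
        H1 returns [(18, ())]
      branch[1] choose=1:
        H0 returns (13, ())
        H1 returns [(13, ())]
  branch[1] choose=0:
    choose[6, 1] @ H1
      branch[0] choose=6:
        H0 returns (14, ())
        H1 returns [(14, ())]
      branch[1] choose=1:
        H0 returns (9, ())
        H1 returns [(9, ())]
  branch[2] choose=1:
    choose[6, 1] @ H1
      branch[0] choose=6:
        H0 returns (15, ())
        H1 returns [(15, ())]
      branch[1] choose=1:
        H0 returns (10, ())
        H1 returns [(10, ())]
= [(18, ()), (13, ()), (14, ()), (9, ()), (15, ()), (10, ())]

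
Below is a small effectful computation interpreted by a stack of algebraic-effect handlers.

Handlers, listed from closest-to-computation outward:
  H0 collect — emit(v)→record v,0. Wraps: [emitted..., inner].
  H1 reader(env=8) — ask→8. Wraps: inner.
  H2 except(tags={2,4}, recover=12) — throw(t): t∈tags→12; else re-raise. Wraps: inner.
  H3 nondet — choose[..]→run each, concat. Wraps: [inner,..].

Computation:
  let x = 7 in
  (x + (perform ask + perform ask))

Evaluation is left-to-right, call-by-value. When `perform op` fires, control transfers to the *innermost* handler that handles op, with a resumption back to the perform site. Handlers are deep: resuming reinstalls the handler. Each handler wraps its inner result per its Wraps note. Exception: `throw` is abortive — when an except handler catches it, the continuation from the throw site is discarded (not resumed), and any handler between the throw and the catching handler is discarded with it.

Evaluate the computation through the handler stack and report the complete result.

Evaluation trace:
ask @ H1 ⇒ 8
ask @ H1 ⇒ 8
H0 returns [23]
H1 returns [23]
H2 returns [23]
H3 returns [[23]]
= [[23]]

Answer: [[23]]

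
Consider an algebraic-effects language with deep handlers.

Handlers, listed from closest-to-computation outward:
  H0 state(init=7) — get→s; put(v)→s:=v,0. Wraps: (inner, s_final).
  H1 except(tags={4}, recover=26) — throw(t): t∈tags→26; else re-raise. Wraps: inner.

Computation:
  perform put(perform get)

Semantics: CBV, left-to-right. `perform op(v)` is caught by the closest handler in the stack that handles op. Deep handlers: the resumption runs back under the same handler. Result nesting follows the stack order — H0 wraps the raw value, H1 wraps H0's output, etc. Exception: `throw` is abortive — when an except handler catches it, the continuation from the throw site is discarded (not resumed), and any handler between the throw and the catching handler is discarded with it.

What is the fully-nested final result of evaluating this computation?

Evaluation trace:
get @ H0 ⇒ 7
put(7) @ H0 ⇒ s:=7
H0 returns (0, 7)
H1 returns (0, 7)
= (0, 7)

Answer: (0, 7)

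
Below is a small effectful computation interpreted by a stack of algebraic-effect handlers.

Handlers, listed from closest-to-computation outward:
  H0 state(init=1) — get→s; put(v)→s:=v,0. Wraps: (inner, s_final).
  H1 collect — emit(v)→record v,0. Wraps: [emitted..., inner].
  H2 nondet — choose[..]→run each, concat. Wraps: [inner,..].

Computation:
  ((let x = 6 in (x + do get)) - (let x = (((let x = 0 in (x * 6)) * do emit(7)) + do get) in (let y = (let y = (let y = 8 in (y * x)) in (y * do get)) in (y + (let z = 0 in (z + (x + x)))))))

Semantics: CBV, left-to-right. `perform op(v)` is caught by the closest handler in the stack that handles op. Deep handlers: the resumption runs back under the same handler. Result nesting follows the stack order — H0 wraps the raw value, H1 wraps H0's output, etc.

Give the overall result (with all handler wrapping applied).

Answer: [[7, (-3, 1)]]

Step-by-step:
get @ H0 ⇒ 1
emit(7) @ H1 ⇒ out+=7
get @ H0 ⇒ 1
get @ H0 ⇒ 1
H0 returns (-3, 1)
H1 returns [7, (-3, 1)]
H2 returns [[7, (-3, 1)]]
= [[7, (-3, 1)]]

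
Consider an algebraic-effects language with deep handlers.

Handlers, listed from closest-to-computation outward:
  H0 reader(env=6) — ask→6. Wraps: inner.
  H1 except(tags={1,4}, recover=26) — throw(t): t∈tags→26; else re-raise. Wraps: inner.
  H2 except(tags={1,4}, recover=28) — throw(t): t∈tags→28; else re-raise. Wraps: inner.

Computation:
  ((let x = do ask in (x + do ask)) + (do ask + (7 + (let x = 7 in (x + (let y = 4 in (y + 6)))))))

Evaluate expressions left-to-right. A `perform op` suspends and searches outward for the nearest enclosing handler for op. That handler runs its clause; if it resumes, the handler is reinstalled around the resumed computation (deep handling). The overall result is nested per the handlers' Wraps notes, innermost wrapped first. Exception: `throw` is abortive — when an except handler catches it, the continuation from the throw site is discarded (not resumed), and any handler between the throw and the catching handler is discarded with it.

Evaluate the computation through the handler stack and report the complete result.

Step-by-step:
ask @ H0 ⇒ 6
ask @ H0 ⇒ 6
ask @ H0 ⇒ 6
H0 returns 42
H1 returns 42
H2 returns 42
= 42

Answer: 42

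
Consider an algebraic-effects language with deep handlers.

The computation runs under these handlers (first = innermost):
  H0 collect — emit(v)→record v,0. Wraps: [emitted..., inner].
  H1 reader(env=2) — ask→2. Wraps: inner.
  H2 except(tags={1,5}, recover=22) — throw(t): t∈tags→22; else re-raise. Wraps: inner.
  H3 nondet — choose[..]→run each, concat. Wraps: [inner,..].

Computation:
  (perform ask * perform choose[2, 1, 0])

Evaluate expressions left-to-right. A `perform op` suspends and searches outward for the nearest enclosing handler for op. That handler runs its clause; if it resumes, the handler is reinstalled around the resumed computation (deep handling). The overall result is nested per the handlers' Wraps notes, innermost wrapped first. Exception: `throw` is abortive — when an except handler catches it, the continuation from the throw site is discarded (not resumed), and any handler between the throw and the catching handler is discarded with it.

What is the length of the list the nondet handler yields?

Step-by-step:
ask @ H1 ⇒ 2
choose[2, 1, 0] @ H3
  branch[0] choose=2:
    H0 returns [4]
    H1 returns [4]
    H2 returns [4]
    H3 returns [[4]]
  branch[1] choose=1:
    H0 returns [2]
    H1 returns [2]
    H2 returns [2]
    H3 returns [[2]]
  branch[2] choose=0:
    H0 returns [0]
    H1 returns [0]
    H2 returns [0]
    H3 returns [[0]]
= [[4], [2], [0]]

Answer: 3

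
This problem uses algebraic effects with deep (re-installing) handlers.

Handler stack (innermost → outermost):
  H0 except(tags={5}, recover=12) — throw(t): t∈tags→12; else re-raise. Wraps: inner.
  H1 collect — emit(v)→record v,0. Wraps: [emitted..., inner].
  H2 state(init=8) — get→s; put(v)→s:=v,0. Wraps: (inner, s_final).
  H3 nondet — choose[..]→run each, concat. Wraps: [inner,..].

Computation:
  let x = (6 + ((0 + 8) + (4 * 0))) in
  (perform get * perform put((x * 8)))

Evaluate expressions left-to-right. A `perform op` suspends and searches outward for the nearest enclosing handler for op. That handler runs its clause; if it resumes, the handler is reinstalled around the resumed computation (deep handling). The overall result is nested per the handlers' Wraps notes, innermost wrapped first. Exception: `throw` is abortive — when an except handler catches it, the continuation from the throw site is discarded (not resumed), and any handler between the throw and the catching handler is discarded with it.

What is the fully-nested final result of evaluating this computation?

Answer: [([0], 112)]

Evaluation trace:
get @ H2 ⇒ 8
put(112) @ H2 ⇒ s:=112
H0 returns 0
H1 returns [0]
H2 returns ([0], 112)
H3 returns [([0], 112)]
= [([0], 112)]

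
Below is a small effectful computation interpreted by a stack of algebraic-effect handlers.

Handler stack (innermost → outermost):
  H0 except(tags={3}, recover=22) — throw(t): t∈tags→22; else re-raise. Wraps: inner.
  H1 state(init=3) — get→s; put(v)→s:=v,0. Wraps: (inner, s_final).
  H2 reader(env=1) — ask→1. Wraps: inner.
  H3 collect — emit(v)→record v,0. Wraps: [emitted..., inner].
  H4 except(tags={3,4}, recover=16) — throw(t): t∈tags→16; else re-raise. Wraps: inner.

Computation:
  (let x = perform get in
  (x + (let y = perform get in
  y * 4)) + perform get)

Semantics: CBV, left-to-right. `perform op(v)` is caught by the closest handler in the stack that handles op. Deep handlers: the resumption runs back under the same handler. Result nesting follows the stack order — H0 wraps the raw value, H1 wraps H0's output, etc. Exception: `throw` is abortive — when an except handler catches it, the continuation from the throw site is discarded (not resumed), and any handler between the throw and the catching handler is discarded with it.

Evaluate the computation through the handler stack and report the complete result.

Answer: [(18, 3)]

Working:
get @ H1 ⇒ 3
get @ H1 ⇒ 3
get @ H1 ⇒ 3
H0 returns 18
H1 returns (18, 3)
H2 returns (18, 3)
H3 returns [(18, 3)]
H4 returns [(18, 3)]
= [(18, 3)]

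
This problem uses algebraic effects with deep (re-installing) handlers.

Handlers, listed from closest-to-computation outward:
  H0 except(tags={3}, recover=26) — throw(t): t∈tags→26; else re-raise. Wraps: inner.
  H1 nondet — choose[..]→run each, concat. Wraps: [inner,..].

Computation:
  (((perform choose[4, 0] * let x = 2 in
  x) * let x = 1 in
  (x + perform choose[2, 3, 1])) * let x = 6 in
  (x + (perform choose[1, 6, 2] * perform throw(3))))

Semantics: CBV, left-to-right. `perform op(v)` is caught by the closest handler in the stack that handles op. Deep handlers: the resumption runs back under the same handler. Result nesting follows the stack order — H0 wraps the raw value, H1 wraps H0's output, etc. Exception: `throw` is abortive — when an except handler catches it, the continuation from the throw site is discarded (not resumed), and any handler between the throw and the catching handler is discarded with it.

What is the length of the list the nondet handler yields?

Evaluation trace:
choose[4, 0] @ H1
  branch[0] choose=4:
    choose[2, 3, 1] @ H1
      branch[0] choose=2:
        choose[1, 6, 2] @ H1
          branch[0] choose=1:
            throw(3) @ H0 caught ⇒ 26
            H1 returns [26]
          branch[1] choose=6:
            throw(3) @ H0 caught ⇒ 26
            H1 returns [26]
          branch[2] choose=2:
            throw(3) @ H0 caught ⇒ 26
            H1 returns [26]
      branch[1] choose=3:
        choose[1, 6, 2] @ H1
          branch[0] choose=1:
            throw(3) @ H0 caught ⇒ 26
            H1 returns [26]
          branch[1] choose=6:
            throw(3) @ H0 caught ⇒ 26
            H1 returns [26]
          branch[2] choose=2:
            throw(3) @ H0 caught ⇒ 26
            H1 returns [26]
      branch[2] choose=1:
        choose[1, 6, 2] @ H1
          branch[0] choose=1:
            throw(3) @ H0 caught ⇒ 26
            H1 returns [26]
          branch[1] choose=6:
            throw(3) @ H0 caught ⇒ 26
            H1 returns [26]
          branch[2] choose=2:
            throw(3) @ H0 caught ⇒ 26
            H1 returns [26]
  branch[1] choose=0:
    choose[2, 3, 1] @ H1
      branch[0] choose=2:
        choose[1, 6, 2] @ H1
          branch[0] choose=1:
            throw(3) @ H0 caught ⇒ 26
            H1 returns [26]
          branch[1] choose=6:
            throw(3) @ H0 caught ⇒ 26
            H1 returns [26]
          branch[2] choose=2:
            throw(3) @ H0 caught ⇒ 26
            H1 returns [26]
      branch[1] choose=3:
        choose[1, 6, 2] @ H1
          branch[0] choose=1:
            throw(3) @ H0 caught ⇒ 26
            H1 returns [26]
          branch[1] choose=6:
            throw(3) @ H0 caught ⇒ 26
            H1 returns [26]
          branch[2] choose=2:
            throw(3) @ H0 caught ⇒ 26
            H1 returns [26]
      branch[2] choose=1:
        choose[1, 6, 2] @ H1
          branch[0] choose=1:
            throw(3) @ H0 caught ⇒ 26
            H1 returns [26]
          branch[1] choose=6:
            throw(3) @ H0 caught ⇒ 26
            H1 returns [26]
          branch[2] choose=2:
            throw(3) @ H0 caught ⇒ 26
            H1 returns [26]
= [26, 26, 26, 26, 26, 26, 26, 26, 26, 26, 26, 26, 26, 26, 26, 26, 26, 26]

Answer: 18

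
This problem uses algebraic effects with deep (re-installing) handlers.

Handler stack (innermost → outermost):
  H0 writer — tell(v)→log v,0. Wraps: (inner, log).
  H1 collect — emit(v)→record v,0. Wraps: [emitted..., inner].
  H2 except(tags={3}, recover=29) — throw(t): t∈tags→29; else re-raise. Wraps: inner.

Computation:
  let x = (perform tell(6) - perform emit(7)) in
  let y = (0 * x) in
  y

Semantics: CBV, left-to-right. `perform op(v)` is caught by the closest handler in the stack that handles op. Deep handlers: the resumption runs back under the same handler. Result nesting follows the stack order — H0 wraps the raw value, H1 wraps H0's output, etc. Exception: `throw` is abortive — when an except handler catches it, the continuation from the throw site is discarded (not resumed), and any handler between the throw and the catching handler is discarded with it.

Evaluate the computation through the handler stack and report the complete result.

Answer: [7, (0, (6))]

Working:
tell(6) @ H0 ⇒ log+=6
emit(7) @ H1 ⇒ out+=7
H0 returns (0, (6))
H1 returns [7, (0, (6))]
H2 returns [7, (0, (6))]
= [7, (0, (6))]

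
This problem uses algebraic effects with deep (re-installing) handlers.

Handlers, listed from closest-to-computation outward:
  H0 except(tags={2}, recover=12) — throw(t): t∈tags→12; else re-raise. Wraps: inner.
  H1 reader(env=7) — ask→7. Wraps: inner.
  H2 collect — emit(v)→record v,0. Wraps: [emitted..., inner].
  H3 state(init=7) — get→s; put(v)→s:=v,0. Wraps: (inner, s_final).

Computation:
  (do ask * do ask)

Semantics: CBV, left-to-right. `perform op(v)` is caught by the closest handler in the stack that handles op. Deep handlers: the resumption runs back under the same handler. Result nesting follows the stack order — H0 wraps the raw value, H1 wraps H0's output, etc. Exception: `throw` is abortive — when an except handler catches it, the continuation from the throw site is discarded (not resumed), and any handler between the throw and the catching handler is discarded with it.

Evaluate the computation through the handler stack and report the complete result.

Working:
ask @ H1 ⇒ 7
ask @ H1 ⇒ 7
H0 returns 49
H1 returns 49
H2 returns [49]
H3 returns ([49], 7)
= ([49], 7)

Answer: ([49], 7)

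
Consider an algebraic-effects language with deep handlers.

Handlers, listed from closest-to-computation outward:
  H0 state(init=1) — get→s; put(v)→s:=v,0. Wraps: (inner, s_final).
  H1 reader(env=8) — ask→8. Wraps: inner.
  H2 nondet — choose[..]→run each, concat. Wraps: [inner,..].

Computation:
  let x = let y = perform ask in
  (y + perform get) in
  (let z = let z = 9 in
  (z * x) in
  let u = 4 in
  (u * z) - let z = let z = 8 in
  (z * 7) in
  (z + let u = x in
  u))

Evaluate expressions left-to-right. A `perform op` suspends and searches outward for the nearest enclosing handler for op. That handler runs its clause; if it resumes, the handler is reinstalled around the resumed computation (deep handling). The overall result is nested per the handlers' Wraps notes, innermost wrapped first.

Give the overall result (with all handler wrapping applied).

Answer: [(259, 1)]

Step-by-step:
ask @ H1 ⇒ 8
get @ H0 ⇒ 1
H0 returns (259, 1)
H1 returns (259, 1)
H2 returns [(259, 1)]
= [(259, 1)]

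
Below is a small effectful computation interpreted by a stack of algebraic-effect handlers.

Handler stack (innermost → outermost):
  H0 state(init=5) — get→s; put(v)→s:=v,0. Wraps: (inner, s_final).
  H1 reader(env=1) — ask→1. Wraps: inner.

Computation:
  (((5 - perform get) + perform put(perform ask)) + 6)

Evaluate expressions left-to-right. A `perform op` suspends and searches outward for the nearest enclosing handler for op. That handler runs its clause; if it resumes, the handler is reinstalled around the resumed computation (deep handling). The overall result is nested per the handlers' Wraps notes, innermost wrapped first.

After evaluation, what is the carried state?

Answer: 1

Step-by-step:
get @ H0 ⇒ 5
ask @ H1 ⇒ 1
put(1) @ H0 ⇒ s:=1
H0 returns (6, 1)
H1 returns (6, 1)
= (6, 1)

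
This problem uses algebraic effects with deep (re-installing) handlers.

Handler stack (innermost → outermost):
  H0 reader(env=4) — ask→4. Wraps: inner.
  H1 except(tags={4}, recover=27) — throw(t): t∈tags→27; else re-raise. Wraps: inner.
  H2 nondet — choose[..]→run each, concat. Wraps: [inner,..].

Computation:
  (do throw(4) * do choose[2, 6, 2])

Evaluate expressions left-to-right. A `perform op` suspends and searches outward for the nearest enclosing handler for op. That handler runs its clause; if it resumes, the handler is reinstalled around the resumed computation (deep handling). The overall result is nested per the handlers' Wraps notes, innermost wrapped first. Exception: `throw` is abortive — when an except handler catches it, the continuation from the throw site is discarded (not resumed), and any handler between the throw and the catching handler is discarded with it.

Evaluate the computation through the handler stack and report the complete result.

Answer: [27]

Evaluation trace:
throw(4) @ H1 caught ⇒ 27
H2 returns [27]
= [27]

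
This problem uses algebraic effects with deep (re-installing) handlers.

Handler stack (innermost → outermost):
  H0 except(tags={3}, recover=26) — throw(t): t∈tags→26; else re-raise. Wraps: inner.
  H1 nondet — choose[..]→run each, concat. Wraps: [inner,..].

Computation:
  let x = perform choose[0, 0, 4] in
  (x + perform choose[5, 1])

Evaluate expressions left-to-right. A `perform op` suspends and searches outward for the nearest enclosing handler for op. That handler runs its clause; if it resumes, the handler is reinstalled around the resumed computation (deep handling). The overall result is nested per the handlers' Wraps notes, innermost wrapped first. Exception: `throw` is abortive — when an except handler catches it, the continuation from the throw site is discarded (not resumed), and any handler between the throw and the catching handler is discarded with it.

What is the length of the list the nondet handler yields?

Evaluation trace:
choose[0, 0, 4] @ H1
  branch[0] choose=0:
    choose[5, 1] @ H1
      branch[0] choose=5:
        H0 returns 5
        H1 returns [5]
      branch[1] choose=1:
        H0 returns 1
        H1 returns [1]
  branch[1] choose=0:
    choose[5, 1] @ H1
      branch[0] choose=5:
        H0 returns 5
        H1 returns [5]
      branch[1] choose=1:
        H0 returns 1
        H1 returns [1]
  branch[2] choose=4:
    choose[5, 1] @ H1
      branch[0] choose=5:
        H0 returns 9
        H1 returns [9]
      branch[1] choose=1:
        H0 returns 5
        H1 returns [5]
= [5, 1, 5, 1, 9, 5]

Answer: 6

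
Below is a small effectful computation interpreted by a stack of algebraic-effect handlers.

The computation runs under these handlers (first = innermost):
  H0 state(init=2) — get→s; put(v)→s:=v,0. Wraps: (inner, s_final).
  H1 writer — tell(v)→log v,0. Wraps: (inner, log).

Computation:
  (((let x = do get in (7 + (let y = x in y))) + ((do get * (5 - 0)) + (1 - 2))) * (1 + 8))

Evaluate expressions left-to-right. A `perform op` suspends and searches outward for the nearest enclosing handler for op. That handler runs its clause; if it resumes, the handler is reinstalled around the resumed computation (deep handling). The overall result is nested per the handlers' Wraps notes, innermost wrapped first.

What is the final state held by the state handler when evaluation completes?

Answer: 2

Working:
get @ H0 ⇒ 2
get @ H0 ⇒ 2
H0 returns (162, 2)
H1 returns ((162, 2), ())
= ((162, 2), ())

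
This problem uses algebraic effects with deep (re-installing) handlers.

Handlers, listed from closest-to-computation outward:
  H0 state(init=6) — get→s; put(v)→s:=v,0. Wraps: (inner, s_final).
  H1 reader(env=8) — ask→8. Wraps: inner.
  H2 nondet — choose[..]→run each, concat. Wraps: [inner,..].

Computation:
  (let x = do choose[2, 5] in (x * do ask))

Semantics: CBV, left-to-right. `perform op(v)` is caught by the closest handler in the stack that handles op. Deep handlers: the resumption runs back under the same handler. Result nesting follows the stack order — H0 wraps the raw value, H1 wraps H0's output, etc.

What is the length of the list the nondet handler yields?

Evaluation trace:
choose[2, 5] @ H2
  branch[0] choose=2:
    ask @ H1 ⇒ 8
    H0 returns (16, 6)
    H1 returns (16, 6)
    H2 returns [(16, 6)]
  branch[1] choose=5:
    ask @ H1 ⇒ 8
    H0 returns (40, 6)
    H1 returns (40, 6)
    H2 returns [(40, 6)]
= [(16, 6), (40, 6)]

Answer: 2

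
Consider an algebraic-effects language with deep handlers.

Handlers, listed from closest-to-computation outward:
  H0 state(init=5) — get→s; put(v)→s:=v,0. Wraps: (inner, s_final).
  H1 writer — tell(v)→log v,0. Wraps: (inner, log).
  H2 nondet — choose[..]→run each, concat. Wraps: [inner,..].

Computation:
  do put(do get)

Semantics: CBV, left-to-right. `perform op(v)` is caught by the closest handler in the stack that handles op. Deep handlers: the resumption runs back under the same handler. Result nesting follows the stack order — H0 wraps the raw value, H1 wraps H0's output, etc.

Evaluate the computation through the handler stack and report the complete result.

Answer: [((0, 5), ())]

Working:
get @ H0 ⇒ 5
put(5) @ H0 ⇒ s:=5
H0 returns (0, 5)
H1 returns ((0, 5), ())
H2 returns [((0, 5), ())]
= [((0, 5), ())]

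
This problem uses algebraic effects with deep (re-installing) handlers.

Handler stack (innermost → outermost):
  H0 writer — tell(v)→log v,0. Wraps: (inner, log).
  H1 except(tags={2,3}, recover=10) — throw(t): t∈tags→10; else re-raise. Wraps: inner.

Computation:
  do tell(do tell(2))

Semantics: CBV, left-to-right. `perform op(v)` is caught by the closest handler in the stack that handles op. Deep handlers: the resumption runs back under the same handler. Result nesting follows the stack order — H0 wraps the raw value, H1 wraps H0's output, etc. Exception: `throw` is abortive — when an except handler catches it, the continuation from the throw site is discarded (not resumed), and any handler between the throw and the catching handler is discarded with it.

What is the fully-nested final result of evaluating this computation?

Answer: (0, (2, 0))

Step-by-step:
tell(2) @ H0 ⇒ log+=2
tell(0) @ H0 ⇒ log+=0
H0 returns (0, (2, 0))
H1 returns (0, (2, 0))
= (0, (2, 0))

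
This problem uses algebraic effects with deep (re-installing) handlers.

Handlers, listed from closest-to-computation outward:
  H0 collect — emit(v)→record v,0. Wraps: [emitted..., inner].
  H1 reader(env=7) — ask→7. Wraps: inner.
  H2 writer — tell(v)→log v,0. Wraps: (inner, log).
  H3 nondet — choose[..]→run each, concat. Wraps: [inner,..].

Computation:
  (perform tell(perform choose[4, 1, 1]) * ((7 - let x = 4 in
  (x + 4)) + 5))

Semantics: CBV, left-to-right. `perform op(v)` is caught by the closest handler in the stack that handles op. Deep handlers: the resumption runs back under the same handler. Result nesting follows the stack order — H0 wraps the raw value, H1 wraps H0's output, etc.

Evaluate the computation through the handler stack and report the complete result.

Answer: [([0], (4)), ([0], (1)), ([0], (1))]

Working:
choose[4, 1, 1] @ H3
  branch[0] choose=4:
    tell(4) @ H2 ⇒ log+=4
    H0 returns [0]
    H1 returns [0]
    H2 returns ([0], (4))
    H3 returns [([0], (4))]
  branch[1] choose=1:
    tell(1) @ H2 ⇒ log+=1
    H0 returns [0]
    H1 returns [0]
    H2 returns ([0], (1))
    H3 returns [([0], (1))]
  branch[2] choose=1:
    tell(1) @ H2 ⇒ log+=1
    H0 returns [0]
    H1 returns [0]
    H2 returns ([0], (1))
    H3 returns [([0], (1))]
= [([0], (4)), ([0], (1)), ([0], (1))]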